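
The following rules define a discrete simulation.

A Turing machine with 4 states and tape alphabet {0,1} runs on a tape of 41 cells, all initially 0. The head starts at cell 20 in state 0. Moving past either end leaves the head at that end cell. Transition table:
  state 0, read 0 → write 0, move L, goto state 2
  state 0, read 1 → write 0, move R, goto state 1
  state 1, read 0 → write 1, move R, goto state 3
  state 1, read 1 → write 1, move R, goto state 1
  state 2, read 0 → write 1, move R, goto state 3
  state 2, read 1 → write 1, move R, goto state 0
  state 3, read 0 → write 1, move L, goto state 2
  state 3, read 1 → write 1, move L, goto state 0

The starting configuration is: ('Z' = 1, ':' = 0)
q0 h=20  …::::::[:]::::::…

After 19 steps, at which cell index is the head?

27

t=0: q0 h=20  …::::::[:]::::::…
t=1: q2 h=19  …::::::[:]::::::…
t=2: q3 h=20  …:::::Z[:]::::::…
t=3: q2 h=19  …::::::[Z]Z:::::…
t=4: q0 h=20  …:::::Z[Z]::::::…
t=5: q1 h=21  …::::Z:[:]::::::…
t=6: q3 h=22  …:::Z:Z[:]::::::…
t=7: q2 h=21  …::::Z:[Z]Z:::::…
t=8: q0 h=22  …:::Z:Z[Z]::::::…
t=9: q1 h=23  …::Z:Z:[:]::::::…
t=10: q3 h=24  …:Z:Z:Z[:]::::::…
t=11: q2 h=23  …::Z:Z:[Z]Z:::::…
t=12: q0 h=24  …:Z:Z:Z[Z]::::::…
t=13: q1 h=25  …Z:Z:Z:[:]::::::…
t=14: q3 h=26  …:Z:Z:Z[:]::::::…
t=15: q2 h=25  …Z:Z:Z:[Z]Z:::::…
t=16: q0 h=26  …:Z:Z:Z[Z]::::::…
t=17: q1 h=27  …Z:Z:Z:[:]::::::…
t=18: q3 h=28  …:Z:Z:Z[:]::::::…
t=19: q2 h=27  …Z:Z:Z:[Z]Z:::::…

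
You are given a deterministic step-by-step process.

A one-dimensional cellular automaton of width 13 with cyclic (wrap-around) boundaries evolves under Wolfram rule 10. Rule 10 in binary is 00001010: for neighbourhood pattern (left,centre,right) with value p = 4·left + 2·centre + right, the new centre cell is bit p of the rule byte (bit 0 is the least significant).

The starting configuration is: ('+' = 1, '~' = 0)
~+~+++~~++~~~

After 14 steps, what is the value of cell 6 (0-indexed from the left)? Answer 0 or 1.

0

k=0  ~+~+++~~++~~~
k=1  +~~+~~~++~~~~
k=2  ~~+~~~++~~~~+
k=3  ~+~~~++~~~~+~
k=4  +~~~++~~~~+~~
k=5  ~~~++~~~~+~~+
k=6  ~~++~~~~+~~+~
k=7  ~++~~~~+~~+~~
k=8  ++~~~~+~~+~~~
k=9  +~~~~+~~+~~~+
k=10  ~~~~+~~+~~~++
k=11  ~~~+~~+~~~++~
k=12  ~~+~~+~~~++~~
k=13  ~+~~+~~~++~~~
k=14  +~~+~~~++~~~~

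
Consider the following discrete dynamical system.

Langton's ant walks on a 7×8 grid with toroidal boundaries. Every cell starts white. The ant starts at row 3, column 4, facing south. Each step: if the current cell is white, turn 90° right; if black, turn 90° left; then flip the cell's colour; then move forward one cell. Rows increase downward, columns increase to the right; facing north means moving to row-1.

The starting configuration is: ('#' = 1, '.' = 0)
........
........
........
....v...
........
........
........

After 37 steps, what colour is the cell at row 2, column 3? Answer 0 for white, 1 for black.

1

t=0: ........
........
........
....v...
........
........
........
t=1: ........
........
........
...<#...
........
........
........
t=2: ........
........
...^....
...##...
........
........
........
t=3: ........
........
...#>...
...##...
........
........
........
t=4: ........
........
...##...
...#v...
........
........
........
t=5: ........
........
...##...
...#.>..
........
........
........
t=6: ........
........
...##...
...#.#..
.....v..
........
........
t=7: ........
........
...##...
...#.#..
....<#..
........
........
t=8: ........
........
...##...
...#^#..
....##..
........
........
t=9: ........
........
...##...
...##>..
....##..
........
........
t=10: ........
........
...##^..
...##...
....##..
........
........
t=11: ........
........
...###>.
...##...
....##..
........
........
t=12: ........
........
...####.
...##.v.
....##..
........
........
t=13: ........
........
...####.
...##<#.
....##..
........
........
t=14: ........
........
...##^#.
...####.
....##..
........
........
t=15: ........
........
...#<.#.
...####.
....##..
........
........
t=16: ........
........
...#..#.
...#v##.
....##..
........
........
t=17: ........
........
...#..#.
...#.>#.
....##..
........
........
t=18: ........
........
...#.^#.
...#..#.
....##..
........
........
t=19: ........
........
...#.#>.
...#..#.
....##..
........
........
t=20: ........
......^.
...#.#..
...#..#.
....##..
........
........
t=21: ........
......#>
...#.#..
...#..#.
....##..
........
........
t=22: ........
......##
...#.#.v
...#..#.
....##..
........
........
t=23: ........
......##
...#.#<#
...#..#.
....##..
........
........
t=24: ........
......^#
...#.###
...#..#.
....##..
........
........
t=25: ........
.....<.#
...#.###
...#..#.
....##..
........
........
t=26: .....^..
.....#.#
...#.###
...#..#.
....##..
........
........
t=27: .....#>.
.....#.#
...#.###
...#..#.
....##..
........
........
t=28: .....##.
.....#v#
...#.###
...#..#.
....##..
........
........
t=29: .....##.
.....<##
...#.###
...#..#.
....##..
........
........
t=30: .....##.
......##
...#.v##
...#..#.
....##..
........
........
t=31: .....##.
......##
...#..>#
...#..#.
....##..
........
........
t=32: .....##.
......^#
...#...#
...#..#.
....##..
........
........
t=33: .....##.
.....<.#
...#...#
...#..#.
....##..
........
........
t=34: .....^#.
.....#.#
...#...#
...#..#.
....##..
........
........
t=35: ....<.#.
.....#.#
...#...#
...#..#.
....##..
........
........
t=36: ....#.#.
.....#.#
...#...#
...#..#.
....##..
........
....^...
t=37: ....#.#.
.....#.#
...#...#
...#..#.
....##..
........
....#>..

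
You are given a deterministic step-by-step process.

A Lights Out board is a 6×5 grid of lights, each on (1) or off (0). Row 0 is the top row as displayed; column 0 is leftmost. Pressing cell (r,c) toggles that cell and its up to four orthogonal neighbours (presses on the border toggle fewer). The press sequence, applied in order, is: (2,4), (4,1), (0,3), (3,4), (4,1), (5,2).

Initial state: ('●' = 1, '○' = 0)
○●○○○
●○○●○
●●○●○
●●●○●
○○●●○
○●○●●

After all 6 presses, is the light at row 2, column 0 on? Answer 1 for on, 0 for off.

0) ○●○○○
●○○●○
●●○●○
●●●○●
○○●●○
○●○●●
1) ○●○○○
●○○●●
●●○○●
●●●○○
○○●●○
○●○●●
2) ○●○○○
●○○●●
●●○○●
●○●○○
●●○●○
○○○●●
3) ○●●●●
●○○○●
●●○○●
●○●○○
●●○●○
○○○●●
4) ○●●●●
●○○○●
●●○○○
●○●●●
●●○●●
○○○●●
5) ○●●●●
●○○○●
●●○○○
●●●●●
○○●●●
○●○●●
6) ○●●●●
●○○○●
●●○○○
●●●●●
○○○●●
○○●○●

1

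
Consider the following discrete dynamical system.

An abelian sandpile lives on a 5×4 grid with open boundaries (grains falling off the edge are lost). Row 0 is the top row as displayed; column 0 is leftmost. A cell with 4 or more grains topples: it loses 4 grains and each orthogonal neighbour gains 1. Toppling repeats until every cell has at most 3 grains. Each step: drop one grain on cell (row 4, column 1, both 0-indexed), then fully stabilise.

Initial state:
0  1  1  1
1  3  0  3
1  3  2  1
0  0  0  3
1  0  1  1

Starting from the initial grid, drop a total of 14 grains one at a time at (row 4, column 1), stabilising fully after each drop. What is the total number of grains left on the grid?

30

k=0  0  1  1  1
1  3  0  3
1  3  2  1
0  0  0  3
1  0  1  1
k=1  0  1  1  1
1  3  0  3
1  3  2  1
0  0  0  3
1  1  1  1
k=2  0  1  1  1
1  3  0  3
1  3  2  1
0  0  0  3
1  2  1  1
k=3  0  1  1  1
1  3  0  3
1  3  2  1
0  0  0  3
1  3  1  1
k=4  0  1  1  1
1  3  0  3
1  3  2  1
0  1  0  3
2  0  2  1
k=5  0  1  1  1
1  3  0  3
1  3  2  1
0  1  0  3
2  1  2  1
k=6  0  1  1  1
1  3  0  3
1  3  2  1
0  1  0  3
2  2  2  1
k=7  0  1  1  1
1  3  0  3
1  3  2  1
0  1  0  3
2  3  2  1
k=8  0  1  1  1
1  3  0  3
1  3  2  1
0  2  0  3
3  0  3  1
k=9  0  1  1  1
1  3  0  3
1  3  2  1
0  2  0  3
3  1  3  1
k=10  0  1  1  1
1  3  0  3
1  3  2  1
0  2  0  3
3  2  3  1
k=11  0  1  1  1
1  3  0  3
1  3  2  1
0  2  0  3
3  3  3  1
k=12  0  1  1  1
1  3  0  3
1  3  2  1
1  3  1  3
0  2  0  2
k=13  0  1  1  1
1  3  0  3
1  3  2  1
1  3  1  3
0  3  0  2
k=14  0  2  1  1
2  0  1  3
2  1  3  1
2  1  2  3
1  1  1  2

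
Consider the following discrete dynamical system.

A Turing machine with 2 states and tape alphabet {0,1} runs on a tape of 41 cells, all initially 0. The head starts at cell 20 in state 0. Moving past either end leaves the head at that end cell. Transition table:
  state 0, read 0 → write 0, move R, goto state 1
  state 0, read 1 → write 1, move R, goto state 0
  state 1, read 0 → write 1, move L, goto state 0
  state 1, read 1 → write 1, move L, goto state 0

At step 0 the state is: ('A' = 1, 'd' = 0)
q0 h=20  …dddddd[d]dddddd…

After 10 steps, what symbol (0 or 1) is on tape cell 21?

1

step 0: q0 h=20  …dddddd[d]dddddd…
step 1: q1 h=21  …dddddd[d]dddddd…
step 2: q0 h=20  …dddddd[d]Addddd…
step 3: q1 h=21  …dddddd[A]dddddd…
step 4: q0 h=20  …dddddd[d]Addddd…
step 5: q1 h=21  …dddddd[A]dddddd…
step 6: q0 h=20  …dddddd[d]Addddd…
step 7: q1 h=21  …dddddd[A]dddddd…
step 8: q0 h=20  …dddddd[d]Addddd…
step 9: q1 h=21  …dddddd[A]dddddd…
step 10: q0 h=20  …dddddd[d]Addddd…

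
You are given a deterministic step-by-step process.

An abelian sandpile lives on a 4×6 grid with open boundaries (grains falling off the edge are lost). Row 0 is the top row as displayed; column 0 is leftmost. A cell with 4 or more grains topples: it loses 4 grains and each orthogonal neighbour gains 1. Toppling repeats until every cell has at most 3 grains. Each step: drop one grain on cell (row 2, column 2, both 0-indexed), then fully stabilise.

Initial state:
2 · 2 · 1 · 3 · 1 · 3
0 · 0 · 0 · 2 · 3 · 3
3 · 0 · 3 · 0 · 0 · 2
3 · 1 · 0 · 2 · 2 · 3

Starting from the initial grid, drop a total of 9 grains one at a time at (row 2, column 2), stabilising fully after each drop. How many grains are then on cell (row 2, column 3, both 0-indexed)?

3

0) 2 · 2 · 1 · 3 · 1 · 3
0 · 0 · 0 · 2 · 3 · 3
3 · 0 · 3 · 0 · 0 · 2
3 · 1 · 0 · 2 · 2 · 3
1) 2 · 2 · 1 · 3 · 1 · 3
0 · 0 · 1 · 2 · 3 · 3
3 · 1 · 0 · 1 · 0 · 2
3 · 1 · 1 · 2 · 2 · 3
2) 2 · 2 · 1 · 3 · 1 · 3
0 · 0 · 1 · 2 · 3 · 3
3 · 1 · 1 · 1 · 0 · 2
3 · 1 · 1 · 2 · 2 · 3
3) 2 · 2 · 1 · 3 · 1 · 3
0 · 0 · 1 · 2 · 3 · 3
3 · 1 · 2 · 1 · 0 · 2
3 · 1 · 1 · 2 · 2 · 3
4) 2 · 2 · 1 · 3 · 1 · 3
0 · 0 · 1 · 2 · 3 · 3
3 · 1 · 3 · 1 · 0 · 2
3 · 1 · 1 · 2 · 2 · 3
5) 2 · 2 · 1 · 3 · 1 · 3
0 · 0 · 2 · 2 · 3 · 3
3 · 2 · 0 · 2 · 0 · 2
3 · 1 · 2 · 2 · 2 · 3
6) 2 · 2 · 1 · 3 · 1 · 3
0 · 0 · 2 · 2 · 3 · 3
3 · 2 · 1 · 2 · 0 · 2
3 · 1 · 2 · 2 · 2 · 3
7) 2 · 2 · 1 · 3 · 1 · 3
0 · 0 · 2 · 2 · 3 · 3
3 · 2 · 2 · 2 · 0 · 2
3 · 1 · 2 · 2 · 2 · 3
8) 2 · 2 · 1 · 3 · 1 · 3
0 · 0 · 2 · 2 · 3 · 3
3 · 2 · 3 · 2 · 0 · 2
3 · 1 · 2 · 2 · 2 · 3
9) 2 · 2 · 1 · 3 · 1 · 3
0 · 0 · 3 · 2 · 3 · 3
3 · 3 · 0 · 3 · 0 · 2
3 · 1 · 3 · 2 · 2 · 3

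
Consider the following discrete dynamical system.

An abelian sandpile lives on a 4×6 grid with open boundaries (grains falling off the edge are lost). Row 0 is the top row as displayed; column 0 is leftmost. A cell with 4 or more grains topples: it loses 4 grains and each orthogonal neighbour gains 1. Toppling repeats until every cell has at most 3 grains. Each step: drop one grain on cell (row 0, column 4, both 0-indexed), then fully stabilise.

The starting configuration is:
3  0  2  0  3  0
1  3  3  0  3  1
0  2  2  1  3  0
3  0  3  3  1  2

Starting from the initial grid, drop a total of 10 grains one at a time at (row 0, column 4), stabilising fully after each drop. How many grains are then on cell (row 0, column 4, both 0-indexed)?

2

0) 3  0  2  0  3  0
1  3  3  0  3  1
0  2  2  1  3  0
3  0  3  3  1  2
1) 3  0  2  1  1  1
1  3  3  1  1  2
0  2  2  2  0  1
3  0  3  3  2  2
2) 3  0  2  1  2  1
1  3  3  1  1  2
0  2  2  2  0  1
3  0  3  3  2  2
3) 3  0  2  1  3  1
1  3  3  1  1  2
0  2  2  2  0  1
3  0  3  3  2  2
4) 3  0  2  2  0  2
1  3  3  1  2  2
0  2  2  2  0  1
3  0  3  3  2  2
5) 3  0  2  2  1  2
1  3  3  1  2  2
0  2  2  2  0  1
3  0  3  3  2  2
6) 3  0  2  2  2  2
1  3  3  1  2  2
0  2  2  2  0  1
3  0  3  3  2  2
7) 3  0  2  2  3  2
1  3  3  1  2  2
0  2  2  2  0  1
3  0  3  3  2  2
8) 3  0  2  3  0  3
1  3  3  1  3  2
0  2  2  2  0  1
3  0  3  3  2  2
9) 3  0  2  3  1  3
1  3  3  1  3  2
0  2  2  2  0  1
3  0  3  3  2  2
10) 3  0  2  3  2  3
1  3  3  1  3  2
0  2  2  2  0  1
3  0  3  3  2  2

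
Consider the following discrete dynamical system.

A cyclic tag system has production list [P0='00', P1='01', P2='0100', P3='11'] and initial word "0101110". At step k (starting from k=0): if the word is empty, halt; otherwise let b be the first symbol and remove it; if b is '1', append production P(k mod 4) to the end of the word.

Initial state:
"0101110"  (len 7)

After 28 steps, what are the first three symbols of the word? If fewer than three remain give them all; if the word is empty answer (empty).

gen 0: "0101110"  (len 7)
gen 1: "101110"  (len 6)
gen 2: "0111001"  (len 7)
gen 3: "111001"  (len 6)
gen 4: "1100111"  (len 7)
gen 5: "10011100"  (len 8)
gen 6: "001110001"  (len 9)
gen 7: "01110001"  (len 8)
gen 8: "1110001"  (len 7)
gen 9: "11000100"  (len 8)
gen 10: "100010001"  (len 9)
gen 11: "000100010100"  (len 12)
gen 12: "00100010100"  (len 11)
gen 13: "0100010100"  (len 10)
gen 14: "100010100"  (len 9)
gen 15: "000101000100"  (len 12)
gen 16: "00101000100"  (len 11)
gen 17: "0101000100"  (len 10)
gen 18: "101000100"  (len 9)
gen 19: "010001000100"  (len 12)
gen 20: "10001000100"  (len 11)
gen 21: "000100010000"  (len 12)
gen 22: "00100010000"  (len 11)
gen 23: "0100010000"  (len 10)
gen 24: "100010000"  (len 9)
gen 25: "0001000000"  (len 10)
gen 26: "001000000"  (len 9)
gen 27: "01000000"  (len 8)
gen 28: "1000000"  (len 7)

100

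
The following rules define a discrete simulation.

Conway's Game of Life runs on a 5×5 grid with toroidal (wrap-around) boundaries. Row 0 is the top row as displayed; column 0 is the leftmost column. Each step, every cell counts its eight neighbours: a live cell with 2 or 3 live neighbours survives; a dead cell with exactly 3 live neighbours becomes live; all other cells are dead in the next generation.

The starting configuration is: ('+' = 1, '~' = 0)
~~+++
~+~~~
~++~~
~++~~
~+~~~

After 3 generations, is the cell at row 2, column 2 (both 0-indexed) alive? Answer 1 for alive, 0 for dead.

t=0: ~~+++
~+~~~
~++~~
~++~~
~+~~~
t=1: ++++~
++~~~
+~~~~
+~~~~
++~~~
t=2: ~~~~~
~~~~~
+~~~+
+~~~+
~~~~~
t=3: ~~~~~
~~~~~
+~~~+
+~~~+
~~~~~

0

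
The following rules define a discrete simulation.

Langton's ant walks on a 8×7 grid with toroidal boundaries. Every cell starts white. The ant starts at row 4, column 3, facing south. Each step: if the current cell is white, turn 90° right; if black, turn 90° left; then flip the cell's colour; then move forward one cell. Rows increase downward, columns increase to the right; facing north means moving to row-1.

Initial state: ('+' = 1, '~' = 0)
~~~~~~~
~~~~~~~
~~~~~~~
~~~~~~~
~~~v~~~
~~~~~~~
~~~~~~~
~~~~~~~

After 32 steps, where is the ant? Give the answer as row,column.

0) ~~~~~~~
~~~~~~~
~~~~~~~
~~~~~~~
~~~v~~~
~~~~~~~
~~~~~~~
~~~~~~~
1) ~~~~~~~
~~~~~~~
~~~~~~~
~~~~~~~
~~<+~~~
~~~~~~~
~~~~~~~
~~~~~~~
2) ~~~~~~~
~~~~~~~
~~~~~~~
~~^~~~~
~~++~~~
~~~~~~~
~~~~~~~
~~~~~~~
3) ~~~~~~~
~~~~~~~
~~~~~~~
~~+>~~~
~~++~~~
~~~~~~~
~~~~~~~
~~~~~~~
4) ~~~~~~~
~~~~~~~
~~~~~~~
~~++~~~
~~+v~~~
~~~~~~~
~~~~~~~
~~~~~~~
5) ~~~~~~~
~~~~~~~
~~~~~~~
~~++~~~
~~+~>~~
~~~~~~~
~~~~~~~
~~~~~~~
6) ~~~~~~~
~~~~~~~
~~~~~~~
~~++~~~
~~+~+~~
~~~~v~~
~~~~~~~
~~~~~~~
7) ~~~~~~~
~~~~~~~
~~~~~~~
~~++~~~
~~+~+~~
~~~<+~~
~~~~~~~
~~~~~~~
8) ~~~~~~~
~~~~~~~
~~~~~~~
~~++~~~
~~+^+~~
~~~++~~
~~~~~~~
~~~~~~~
9) ~~~~~~~
~~~~~~~
~~~~~~~
~~++~~~
~~++>~~
~~~++~~
~~~~~~~
~~~~~~~
10) ~~~~~~~
~~~~~~~
~~~~~~~
~~++^~~
~~++~~~
~~~++~~
~~~~~~~
~~~~~~~
11) ~~~~~~~
~~~~~~~
~~~~~~~
~~+++>~
~~++~~~
~~~++~~
~~~~~~~
~~~~~~~
12) ~~~~~~~
~~~~~~~
~~~~~~~
~~++++~
~~++~v~
~~~++~~
~~~~~~~
~~~~~~~
13) ~~~~~~~
~~~~~~~
~~~~~~~
~~++++~
~~++<+~
~~~++~~
~~~~~~~
~~~~~~~
14) ~~~~~~~
~~~~~~~
~~~~~~~
~~++^+~
~~++++~
~~~++~~
~~~~~~~
~~~~~~~
15) ~~~~~~~
~~~~~~~
~~~~~~~
~~+<~+~
~~++++~
~~~++~~
~~~~~~~
~~~~~~~
16) ~~~~~~~
~~~~~~~
~~~~~~~
~~+~~+~
~~+v++~
~~~++~~
~~~~~~~
~~~~~~~
17) ~~~~~~~
~~~~~~~
~~~~~~~
~~+~~+~
~~+~>+~
~~~++~~
~~~~~~~
~~~~~~~
18) ~~~~~~~
~~~~~~~
~~~~~~~
~~+~^+~
~~+~~+~
~~~++~~
~~~~~~~
~~~~~~~
19) ~~~~~~~
~~~~~~~
~~~~~~~
~~+~+>~
~~+~~+~
~~~++~~
~~~~~~~
~~~~~~~
20) ~~~~~~~
~~~~~~~
~~~~~^~
~~+~+~~
~~+~~+~
~~~++~~
~~~~~~~
~~~~~~~
21) ~~~~~~~
~~~~~~~
~~~~~+>
~~+~+~~
~~+~~+~
~~~++~~
~~~~~~~
~~~~~~~
22) ~~~~~~~
~~~~~~~
~~~~~++
~~+~+~v
~~+~~+~
~~~++~~
~~~~~~~
~~~~~~~
23) ~~~~~~~
~~~~~~~
~~~~~++
~~+~+<+
~~+~~+~
~~~++~~
~~~~~~~
~~~~~~~
24) ~~~~~~~
~~~~~~~
~~~~~^+
~~+~+++
~~+~~+~
~~~++~~
~~~~~~~
~~~~~~~
25) ~~~~~~~
~~~~~~~
~~~~<~+
~~+~+++
~~+~~+~
~~~++~~
~~~~~~~
~~~~~~~
26) ~~~~~~~
~~~~^~~
~~~~+~+
~~+~+++
~~+~~+~
~~~++~~
~~~~~~~
~~~~~~~
27) ~~~~~~~
~~~~+>~
~~~~+~+
~~+~+++
~~+~~+~
~~~++~~
~~~~~~~
~~~~~~~
28) ~~~~~~~
~~~~++~
~~~~+v+
~~+~+++
~~+~~+~
~~~++~~
~~~~~~~
~~~~~~~
29) ~~~~~~~
~~~~++~
~~~~<++
~~+~+++
~~+~~+~
~~~++~~
~~~~~~~
~~~~~~~
30) ~~~~~~~
~~~~++~
~~~~~++
~~+~v++
~~+~~+~
~~~++~~
~~~~~~~
~~~~~~~
31) ~~~~~~~
~~~~++~
~~~~~++
~~+~~>+
~~+~~+~
~~~++~~
~~~~~~~
~~~~~~~
32) ~~~~~~~
~~~~++~
~~~~~^+
~~+~~~+
~~+~~+~
~~~++~~
~~~~~~~
~~~~~~~

2,5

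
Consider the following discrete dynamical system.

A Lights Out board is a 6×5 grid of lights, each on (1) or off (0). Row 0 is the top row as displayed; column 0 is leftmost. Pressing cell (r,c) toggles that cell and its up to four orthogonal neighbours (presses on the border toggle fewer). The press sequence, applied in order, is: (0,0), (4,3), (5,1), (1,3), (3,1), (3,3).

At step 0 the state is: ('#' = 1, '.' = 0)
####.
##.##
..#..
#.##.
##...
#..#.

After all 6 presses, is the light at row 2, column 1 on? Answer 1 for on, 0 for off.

1

gen 0: ####.
##.##
..#..
#.##.
##...
#..#.
gen 1: ..##.
.#.##
..#..
#.##.
##...
#..#.
gen 2: ..##.
.#.##
..#..
#.#..
#####
#....
gen 3: ..##.
.#.##
..#..
#.#..
#.###
.##..
gen 4: ..#..
.##..
..##.
#.#..
#.###
.##..
gen 5: ..#..
.##..
.###.
.#...
#####
.##..
gen 6: ..#..
.##..
.##..
.####
###.#
.##..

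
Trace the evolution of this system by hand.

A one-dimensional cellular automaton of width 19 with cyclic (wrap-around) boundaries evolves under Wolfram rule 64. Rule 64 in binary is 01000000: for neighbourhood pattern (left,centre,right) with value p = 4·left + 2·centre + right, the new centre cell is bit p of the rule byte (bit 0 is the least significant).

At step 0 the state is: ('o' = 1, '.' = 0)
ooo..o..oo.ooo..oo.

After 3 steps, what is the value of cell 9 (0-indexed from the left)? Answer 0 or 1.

0

step 0: ooo..o..oo.ooo..oo.
step 1: ..o......o...o...o.
step 2: ...................
step 3: ...................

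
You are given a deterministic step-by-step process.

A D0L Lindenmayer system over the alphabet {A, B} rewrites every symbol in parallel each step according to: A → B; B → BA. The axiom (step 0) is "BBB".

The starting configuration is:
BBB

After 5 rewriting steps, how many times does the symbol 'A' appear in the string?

15

t=0: BBB
t=1: BABABA
t=2: BABBABBAB
t=3: BABBABABBABABBA
t=4: BABBABABBABBABABBABBABAB
t=5: BABBABABBABBABABBABABBABBABABBABABBABBA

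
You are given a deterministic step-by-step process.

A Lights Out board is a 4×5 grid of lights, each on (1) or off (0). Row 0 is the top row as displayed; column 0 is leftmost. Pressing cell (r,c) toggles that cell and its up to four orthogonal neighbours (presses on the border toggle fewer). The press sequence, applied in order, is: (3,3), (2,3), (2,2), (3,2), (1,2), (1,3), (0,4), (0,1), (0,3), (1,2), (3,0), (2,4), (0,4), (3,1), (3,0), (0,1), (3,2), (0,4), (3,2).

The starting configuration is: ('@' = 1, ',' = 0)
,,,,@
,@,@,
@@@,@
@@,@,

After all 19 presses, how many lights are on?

t=0: ,,,,@
,@,@,
@@@,@
@@,@,
t=1: ,,,,@
,@,@,
@@@@@
@@@,@
t=2: ,,,,@
,@,,,
@@,,,
@@@@@
t=3: ,,,,@
,@@,,
@,@@,
@@,@@
t=4: ,,,,@
,@@,,
@,,@,
@,@,@
t=5: ,,@,@
,,,@,
@,@@,
@,@,@
t=6: ,,@@@
,,@,@
@,@,,
@,@,@
t=7: ,,@,,
,,@,,
@,@,,
@,@,@
t=8: @@,,,
,@@,,
@,@,,
@,@,@
t=9: @@@@@
,@@@,
@,@,,
@,@,@
t=10: @@,@@
,,,,,
@,,,,
@,@,@
t=11: @@,@@
,,,,,
,,,,,
,@@,@
t=12: @@,@@
,,,,@
,,,@@
,@@,,
t=13: @@,,,
,,,,,
,,,@@
,@@,,
t=14: @@,,,
,,,,,
,@,@@
@,,,,
t=15: @@,,,
,,,,,
@@,@@
,@,,,
t=16: ,,@,,
,@,,,
@@,@@
,@,,,
t=17: ,,@,,
,@,,,
@@@@@
,,@@,
t=18: ,,@@@
,@,,@
@@@@@
,,@@,
t=19: ,,@@@
,@,,@
@@,@@
,@,,,

10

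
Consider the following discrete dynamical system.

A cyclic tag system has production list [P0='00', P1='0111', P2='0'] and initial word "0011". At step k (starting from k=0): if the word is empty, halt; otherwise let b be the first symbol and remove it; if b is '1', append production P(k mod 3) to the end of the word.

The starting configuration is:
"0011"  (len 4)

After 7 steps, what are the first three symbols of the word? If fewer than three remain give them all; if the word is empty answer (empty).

gen 0: "0011"  (len 4)
gen 1: "011"  (len 3)
gen 2: "11"  (len 2)
gen 3: "10"  (len 2)
gen 4: "000"  (len 3)
gen 5: "00"  (len 2)
gen 6: "0"  (len 1)
gen 7: (halted — word empty)

(empty)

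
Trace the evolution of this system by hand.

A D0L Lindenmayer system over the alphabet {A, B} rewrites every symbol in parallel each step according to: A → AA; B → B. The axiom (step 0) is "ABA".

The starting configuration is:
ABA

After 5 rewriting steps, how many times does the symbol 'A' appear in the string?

64

t=0: ABA
t=1: AABAA
t=2: AAAABAAAA
t=3: AAAAAAAABAAAAAAAA
t=4: AAAAAAAAAAAAAAAABAAAAAAAAAAAAAAAA
t=5: AAAAAAAAAAAAAAAAAAAAAAAAAAAAAAAABAAAAAAAAAAAAAAAAAAAAAAAAAAAAAAAA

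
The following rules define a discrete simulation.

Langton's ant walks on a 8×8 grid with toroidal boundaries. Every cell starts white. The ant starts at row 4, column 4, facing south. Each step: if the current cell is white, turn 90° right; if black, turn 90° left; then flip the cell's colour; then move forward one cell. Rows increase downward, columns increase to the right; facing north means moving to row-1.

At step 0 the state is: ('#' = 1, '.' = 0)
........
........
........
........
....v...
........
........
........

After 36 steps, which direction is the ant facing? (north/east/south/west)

gen 0: ........
........
........
........
....v...
........
........
........
gen 1: ........
........
........
........
...<#...
........
........
........
gen 2: ........
........
........
...^....
...##...
........
........
........
gen 3: ........
........
........
...#>...
...##...
........
........
........
gen 4: ........
........
........
...##...
...#v...
........
........
........
gen 5: ........
........
........
...##...
...#.>..
........
........
........
gen 6: ........
........
........
...##...
...#.#..
.....v..
........
........
gen 7: ........
........
........
...##...
...#.#..
....<#..
........
........
gen 8: ........
........
........
...##...
...#^#..
....##..
........
........
gen 9: ........
........
........
...##...
...##>..
....##..
........
........
gen 10: ........
........
........
...##^..
...##...
....##..
........
........
gen 11: ........
........
........
...###>.
...##...
....##..
........
........
gen 12: ........
........
........
...####.
...##.v.
....##..
........
........
gen 13: ........
........
........
...####.
...##<#.
....##..
........
........
gen 14: ........
........
........
...##^#.
...####.
....##..
........
........
gen 15: ........
........
........
...#<.#.
...####.
....##..
........
........
gen 16: ........
........
........
...#..#.
...#v##.
....##..
........
........
gen 17: ........
........
........
...#..#.
...#.>#.
....##..
........
........
gen 18: ........
........
........
...#.^#.
...#..#.
....##..
........
........
gen 19: ........
........
........
...#.#>.
...#..#.
....##..
........
........
gen 20: ........
........
......^.
...#.#..
...#..#.
....##..
........
........
gen 21: ........
........
......#>
...#.#..
...#..#.
....##..
........
........
gen 22: ........
........
......##
...#.#.v
...#..#.
....##..
........
........
gen 23: ........
........
......##
...#.#<#
...#..#.
....##..
........
........
gen 24: ........
........
......^#
...#.###
...#..#.
....##..
........
........
gen 25: ........
........
.....<.#
...#.###
...#..#.
....##..
........
........
gen 26: ........
.....^..
.....#.#
...#.###
...#..#.
....##..
........
........
gen 27: ........
.....#>.
.....#.#
...#.###
...#..#.
....##..
........
........
gen 28: ........
.....##.
.....#v#
...#.###
...#..#.
....##..
........
........
gen 29: ........
.....##.
.....<##
...#.###
...#..#.
....##..
........
........
gen 30: ........
.....##.
......##
...#.v##
...#..#.
....##..
........
........
gen 31: ........
.....##.
......##
...#..>#
...#..#.
....##..
........
........
gen 32: ........
.....##.
......^#
...#...#
...#..#.
....##..
........
........
gen 33: ........
.....##.
.....<.#
...#...#
...#..#.
....##..
........
........
gen 34: ........
.....^#.
.....#.#
...#...#
...#..#.
....##..
........
........
gen 35: ........
....<.#.
.....#.#
...#...#
...#..#.
....##..
........
........
gen 36: ....^...
....#.#.
.....#.#
...#...#
...#..#.
....##..
........
........

north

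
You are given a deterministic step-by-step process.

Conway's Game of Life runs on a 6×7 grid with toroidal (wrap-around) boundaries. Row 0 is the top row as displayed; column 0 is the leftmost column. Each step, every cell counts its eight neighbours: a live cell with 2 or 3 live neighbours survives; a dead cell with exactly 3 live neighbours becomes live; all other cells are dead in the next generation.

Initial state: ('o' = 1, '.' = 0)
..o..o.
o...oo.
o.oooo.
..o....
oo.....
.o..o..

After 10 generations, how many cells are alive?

2

[0] ..o..o.
o...oo.
o.oooo.
..o....
oo.....
.o..o..
[1] .o.o.oo
..o....
..o..o.
o.o.o.o
ooo....
ooo....
[2] ...o..o
.oooooo
..o..oo
o.o..oo
.......
...o...
[3] o.....o
.o.....
.......
oo...o.
......o
.......
[4] o......
o......
oo.....
o.....o
o.....o
o.....o
[5] oo.....
o.....o
.o.....
.......
.o...o.
.o.....
[6] .o....o
......o
o......
.......
.......
.oo....
[7] .oo....
......o
.......
.......
.......
ooo....
[8] ..o....
.......
.......
.......
.o.....
o.o....
[9] .o.....
.......
.......
.......
.o.....
..o....
[10] .......
.......
.......
.......
.......
.oo....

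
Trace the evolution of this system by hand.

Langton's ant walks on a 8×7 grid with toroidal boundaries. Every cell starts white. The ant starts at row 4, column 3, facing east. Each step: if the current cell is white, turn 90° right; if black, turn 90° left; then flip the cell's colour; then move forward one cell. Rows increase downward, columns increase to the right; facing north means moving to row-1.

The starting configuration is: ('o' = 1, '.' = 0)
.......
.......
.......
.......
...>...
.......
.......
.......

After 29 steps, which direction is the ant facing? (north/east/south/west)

south

0) .......
.......
.......
.......
...>...
.......
.......
.......
1) .......
.......
.......
.......
...o...
...v...
.......
.......
2) .......
.......
.......
.......
...o...
..<o...
.......
.......
3) .......
.......
.......
.......
..^o...
..oo...
.......
.......
4) .......
.......
.......
.......
..o>...
..oo...
.......
.......
5) .......
.......
.......
...^...
..o....
..oo...
.......
.......
6) .......
.......
.......
...o>..
..o....
..oo...
.......
.......
7) .......
.......
.......
...oo..
..o.v..
..oo...
.......
.......
8) .......
.......
.......
...oo..
..o<o..
..oo...
.......
.......
9) .......
.......
.......
...^o..
..ooo..
..oo...
.......
.......
10) .......
.......
.......
..<.o..
..ooo..
..oo...
.......
.......
11) .......
.......
..^....
..o.o..
..ooo..
..oo...
.......
.......
12) .......
.......
..o>...
..o.o..
..ooo..
..oo...
.......
.......
13) .......
.......
..oo...
..ovo..
..ooo..
..oo...
.......
.......
14) .......
.......
..oo...
..<oo..
..ooo..
..oo...
.......
.......
15) .......
.......
..oo...
...oo..
..voo..
..oo...
.......
.......
16) .......
.......
..oo...
...oo..
...>o..
..oo...
.......
.......
17) .......
.......
..oo...
...^o..
....o..
..oo...
.......
.......
18) .......
.......
..oo...
..<.o..
....o..
..oo...
.......
.......
19) .......
.......
..^o...
..o.o..
....o..
..oo...
.......
.......
20) .......
.......
.<.o...
..o.o..
....o..
..oo...
.......
.......
21) .......
.^.....
.o.o...
..o.o..
....o..
..oo...
.......
.......
22) .......
.o>....
.o.o...
..o.o..
....o..
..oo...
.......
.......
23) .......
.oo....
.ovo...
..o.o..
....o..
..oo...
.......
.......
24) .......
.oo....
.<oo...
..o.o..
....o..
..oo...
.......
.......
25) .......
.oo....
..oo...
.vo.o..
....o..
..oo...
.......
.......
26) .......
.oo....
..oo...
<oo.o..
....o..
..oo...
.......
.......
27) .......
.oo....
^.oo...
ooo.o..
....o..
..oo...
.......
.......
28) .......
.oo....
o>oo...
ooo.o..
....o..
..oo...
.......
.......
29) .......
.oo....
oooo...
ovo.o..
....o..
..oo...
.......
.......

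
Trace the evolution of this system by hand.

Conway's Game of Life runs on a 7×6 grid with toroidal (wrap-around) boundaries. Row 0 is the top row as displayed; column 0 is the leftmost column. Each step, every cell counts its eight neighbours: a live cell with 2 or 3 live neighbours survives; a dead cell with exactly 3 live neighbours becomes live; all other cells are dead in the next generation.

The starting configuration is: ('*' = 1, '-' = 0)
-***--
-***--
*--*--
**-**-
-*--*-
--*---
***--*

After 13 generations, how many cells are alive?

step 0: -***--
-***--
*--*--
**-**-
-*--*-
--*---
***--*
step 1: ----*-
*---*-
*----*
**-**-
**--**
--**-*
*-----
step 2: ------
*---*-
---*--
--**--
------
--**--
---***
step 3: ---*--
------
--***-
--**--
------
--**--
--***-
step 4: --***-
--*-*-
--*-*-
--*-*-
------
--*-*-
----*-
step 5: --*-**
-**-**
-**-**
------
------
---*--
--*-**
step 6: --*---
------
-**-**
------
------
---**-
--*--*
step 7: ------
-***--
------
------
------
---**-
--*-*-
step 8: -*----
--*---
--*---
------
------
---**-
----*-
step 9: ------
-**---
------
------
------
---**-
---**-
step 10: --**--
------
------
------
------
---**-
---**-
step 11: --***-
------
------
------
------
---**-
------
step 12: ---*--
---*--
------
------
------
------
--*---
step 13: --**--
------
------
------
------
------
------

2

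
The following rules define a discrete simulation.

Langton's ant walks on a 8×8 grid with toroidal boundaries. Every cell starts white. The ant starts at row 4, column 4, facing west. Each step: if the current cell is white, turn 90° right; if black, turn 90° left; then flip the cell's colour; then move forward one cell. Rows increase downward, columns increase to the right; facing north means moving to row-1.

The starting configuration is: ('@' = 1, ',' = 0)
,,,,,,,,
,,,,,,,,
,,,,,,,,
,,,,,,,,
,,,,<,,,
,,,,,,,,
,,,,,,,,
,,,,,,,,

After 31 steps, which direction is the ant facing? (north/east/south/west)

0) ,,,,,,,,
,,,,,,,,
,,,,,,,,
,,,,,,,,
,,,,<,,,
,,,,,,,,
,,,,,,,,
,,,,,,,,
1) ,,,,,,,,
,,,,,,,,
,,,,,,,,
,,,,^,,,
,,,,@,,,
,,,,,,,,
,,,,,,,,
,,,,,,,,
2) ,,,,,,,,
,,,,,,,,
,,,,,,,,
,,,,@>,,
,,,,@,,,
,,,,,,,,
,,,,,,,,
,,,,,,,,
3) ,,,,,,,,
,,,,,,,,
,,,,,,,,
,,,,@@,,
,,,,@v,,
,,,,,,,,
,,,,,,,,
,,,,,,,,
4) ,,,,,,,,
,,,,,,,,
,,,,,,,,
,,,,@@,,
,,,,<@,,
,,,,,,,,
,,,,,,,,
,,,,,,,,
5) ,,,,,,,,
,,,,,,,,
,,,,,,,,
,,,,@@,,
,,,,,@,,
,,,,v,,,
,,,,,,,,
,,,,,,,,
6) ,,,,,,,,
,,,,,,,,
,,,,,,,,
,,,,@@,,
,,,,,@,,
,,,<@,,,
,,,,,,,,
,,,,,,,,
7) ,,,,,,,,
,,,,,,,,
,,,,,,,,
,,,,@@,,
,,,^,@,,
,,,@@,,,
,,,,,,,,
,,,,,,,,
8) ,,,,,,,,
,,,,,,,,
,,,,,,,,
,,,,@@,,
,,,@>@,,
,,,@@,,,
,,,,,,,,
,,,,,,,,
9) ,,,,,,,,
,,,,,,,,
,,,,,,,,
,,,,@@,,
,,,@@@,,
,,,@v,,,
,,,,,,,,
,,,,,,,,
10) ,,,,,,,,
,,,,,,,,
,,,,,,,,
,,,,@@,,
,,,@@@,,
,,,@,>,,
,,,,,,,,
,,,,,,,,
11) ,,,,,,,,
,,,,,,,,
,,,,,,,,
,,,,@@,,
,,,@@@,,
,,,@,@,,
,,,,,v,,
,,,,,,,,
12) ,,,,,,,,
,,,,,,,,
,,,,,,,,
,,,,@@,,
,,,@@@,,
,,,@,@,,
,,,,<@,,
,,,,,,,,
13) ,,,,,,,,
,,,,,,,,
,,,,,,,,
,,,,@@,,
,,,@@@,,
,,,@^@,,
,,,,@@,,
,,,,,,,,
14) ,,,,,,,,
,,,,,,,,
,,,,,,,,
,,,,@@,,
,,,@@@,,
,,,@@>,,
,,,,@@,,
,,,,,,,,
15) ,,,,,,,,
,,,,,,,,
,,,,,,,,
,,,,@@,,
,,,@@^,,
,,,@@,,,
,,,,@@,,
,,,,,,,,
16) ,,,,,,,,
,,,,,,,,
,,,,,,,,
,,,,@@,,
,,,@<,,,
,,,@@,,,
,,,,@@,,
,,,,,,,,
17) ,,,,,,,,
,,,,,,,,
,,,,,,,,
,,,,@@,,
,,,@,,,,
,,,@v,,,
,,,,@@,,
,,,,,,,,
18) ,,,,,,,,
,,,,,,,,
,,,,,,,,
,,,,@@,,
,,,@,,,,
,,,@,>,,
,,,,@@,,
,,,,,,,,
19) ,,,,,,,,
,,,,,,,,
,,,,,,,,
,,,,@@,,
,,,@,,,,
,,,@,@,,
,,,,@v,,
,,,,,,,,
20) ,,,,,,,,
,,,,,,,,
,,,,,,,,
,,,,@@,,
,,,@,,,,
,,,@,@,,
,,,,@,>,
,,,,,,,,
21) ,,,,,,,,
,,,,,,,,
,,,,,,,,
,,,,@@,,
,,,@,,,,
,,,@,@,,
,,,,@,@,
,,,,,,v,
22) ,,,,,,,,
,,,,,,,,
,,,,,,,,
,,,,@@,,
,,,@,,,,
,,,@,@,,
,,,,@,@,
,,,,,<@,
23) ,,,,,,,,
,,,,,,,,
,,,,,,,,
,,,,@@,,
,,,@,,,,
,,,@,@,,
,,,,@^@,
,,,,,@@,
24) ,,,,,,,,
,,,,,,,,
,,,,,,,,
,,,,@@,,
,,,@,,,,
,,,@,@,,
,,,,@@>,
,,,,,@@,
25) ,,,,,,,,
,,,,,,,,
,,,,,,,,
,,,,@@,,
,,,@,,,,
,,,@,@^,
,,,,@@,,
,,,,,@@,
26) ,,,,,,,,
,,,,,,,,
,,,,,,,,
,,,,@@,,
,,,@,,,,
,,,@,@@>
,,,,@@,,
,,,,,@@,
27) ,,,,,,,,
,,,,,,,,
,,,,,,,,
,,,,@@,,
,,,@,,,,
,,,@,@@@
,,,,@@,v
,,,,,@@,
28) ,,,,,,,,
,,,,,,,,
,,,,,,,,
,,,,@@,,
,,,@,,,,
,,,@,@@@
,,,,@@<@
,,,,,@@,
29) ,,,,,,,,
,,,,,,,,
,,,,,,,,
,,,,@@,,
,,,@,,,,
,,,@,@^@
,,,,@@@@
,,,,,@@,
30) ,,,,,,,,
,,,,,,,,
,,,,,,,,
,,,,@@,,
,,,@,,,,
,,,@,<,@
,,,,@@@@
,,,,,@@,
31) ,,,,,,,,
,,,,,,,,
,,,,,,,,
,,,,@@,,
,,,@,,,,
,,,@,,,@
,,,,@v@@
,,,,,@@,

south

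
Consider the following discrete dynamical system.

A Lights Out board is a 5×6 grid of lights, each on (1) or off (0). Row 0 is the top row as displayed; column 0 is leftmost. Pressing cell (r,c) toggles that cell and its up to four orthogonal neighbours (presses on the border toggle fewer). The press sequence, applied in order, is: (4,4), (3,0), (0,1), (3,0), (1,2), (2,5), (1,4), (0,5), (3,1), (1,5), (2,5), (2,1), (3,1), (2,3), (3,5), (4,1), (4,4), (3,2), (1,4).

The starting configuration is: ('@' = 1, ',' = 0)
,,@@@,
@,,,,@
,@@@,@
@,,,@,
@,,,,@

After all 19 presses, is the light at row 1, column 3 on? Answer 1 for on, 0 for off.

step 0: ,,@@@,
@,,,,@
,@@@,@
@,,,@,
@,,,,@
step 1: ,,@@@,
@,,,,@
,@@@,@
@,,,,,
@,,@@,
step 2: ,,@@@,
@,,,,@
@@@@,@
,@,,,,
,,,@@,
step 3: @@,@@,
@@,,,@
@@@@,@
,@,,,,
,,,@@,
step 4: @@,@@,
@@,,,@
,@@@,@
@,,,,,
@,,@@,
step 5: @@@@@,
@,@@,@
,@,@,@
@,,,,,
@,,@@,
step 6: @@@@@,
@,@@,,
,@,@@,
@,,,,@
@,,@@,
step 7: @@@@,,
@,@,@@
,@,@,,
@,,,,@
@,,@@,
step 8: @@@@@@
@,@,@,
,@,@,,
@,,,,@
@,,@@,
step 9: @@@@@@
@,@,@,
,,,@,,
,@@,,@
@@,@@,
step 10: @@@@@,
@,@,,@
,,,@,@
,@@,,@
@@,@@,
step 11: @@@@@,
@,@,,,
,,,@@,
,@@,,,
@@,@@,
step 12: @@@@@,
@@@,,,
@@@@@,
,,@,,,
@@,@@,
step 13: @@@@@,
@@@,,,
@,@@@,
@@,,,,
@,,@@,
step 14: @@@@@,
@@@@,,
@,,,,,
@@,@,,
@,,@@,
step 15: @@@@@,
@@@@,,
@,,,,@
@@,@@@
@,,@@@
step 16: @@@@@,
@@@@,,
@,,,,@
@,,@@@
,@@@@@
step 17: @@@@@,
@@@@,,
@,,,,@
@,,@,@
,@@,,,
step 18: @@@@@,
@@@@,,
@,@,,@
@@@,,@
,@,,,,
step 19: @@@@,,
@@@,@@
@,@,@@
@@@,,@
,@,,,,

0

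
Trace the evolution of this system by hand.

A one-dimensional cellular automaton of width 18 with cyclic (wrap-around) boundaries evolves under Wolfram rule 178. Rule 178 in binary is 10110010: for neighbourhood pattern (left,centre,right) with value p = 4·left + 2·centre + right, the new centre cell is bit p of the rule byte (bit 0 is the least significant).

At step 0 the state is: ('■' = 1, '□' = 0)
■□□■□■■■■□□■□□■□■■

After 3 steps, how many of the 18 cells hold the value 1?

11

gen 0: ■□□■□■■■■□□■□□■□■■
gen 1: □■■□■□■■□■■□■■□■□■
gen 2: ■□□■□■□□■□□■□□■□■□
gen 3: □■■□■□■■□■■□■■□■□■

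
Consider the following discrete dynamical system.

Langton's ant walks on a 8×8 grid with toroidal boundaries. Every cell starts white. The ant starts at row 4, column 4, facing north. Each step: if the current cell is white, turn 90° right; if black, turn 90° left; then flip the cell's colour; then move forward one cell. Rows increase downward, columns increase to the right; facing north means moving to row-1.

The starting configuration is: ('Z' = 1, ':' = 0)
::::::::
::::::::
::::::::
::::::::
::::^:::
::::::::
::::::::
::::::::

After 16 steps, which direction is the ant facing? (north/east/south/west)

k=0  ::::::::
::::::::
::::::::
::::::::
::::^:::
::::::::
::::::::
::::::::
k=1  ::::::::
::::::::
::::::::
::::::::
::::Z>::
::::::::
::::::::
::::::::
k=2  ::::::::
::::::::
::::::::
::::::::
::::ZZ::
:::::v::
::::::::
::::::::
k=3  ::::::::
::::::::
::::::::
::::::::
::::ZZ::
::::<Z::
::::::::
::::::::
k=4  ::::::::
::::::::
::::::::
::::::::
::::^Z::
::::ZZ::
::::::::
::::::::
k=5  ::::::::
::::::::
::::::::
::::::::
:::<:Z::
::::ZZ::
::::::::
::::::::
k=6  ::::::::
::::::::
::::::::
:::^::::
:::Z:Z::
::::ZZ::
::::::::
::::::::
k=7  ::::::::
::::::::
::::::::
:::Z>:::
:::Z:Z::
::::ZZ::
::::::::
::::::::
k=8  ::::::::
::::::::
::::::::
:::ZZ:::
:::ZvZ::
::::ZZ::
::::::::
::::::::
k=9  ::::::::
::::::::
::::::::
:::ZZ:::
:::<ZZ::
::::ZZ::
::::::::
::::::::
k=10  ::::::::
::::::::
::::::::
:::ZZ:::
::::ZZ::
:::vZZ::
::::::::
::::::::
k=11  ::::::::
::::::::
::::::::
:::ZZ:::
::::ZZ::
::<ZZZ::
::::::::
::::::::
k=12  ::::::::
::::::::
::::::::
:::ZZ:::
::^:ZZ::
::ZZZZ::
::::::::
::::::::
k=13  ::::::::
::::::::
::::::::
:::ZZ:::
::Z>ZZ::
::ZZZZ::
::::::::
::::::::
k=14  ::::::::
::::::::
::::::::
:::ZZ:::
::ZZZZ::
::ZvZZ::
::::::::
::::::::
k=15  ::::::::
::::::::
::::::::
:::ZZ:::
::ZZZZ::
::Z:>Z::
::::::::
::::::::
k=16  ::::::::
::::::::
::::::::
:::ZZ:::
::ZZ^Z::
::Z::Z::
::::::::
::::::::

north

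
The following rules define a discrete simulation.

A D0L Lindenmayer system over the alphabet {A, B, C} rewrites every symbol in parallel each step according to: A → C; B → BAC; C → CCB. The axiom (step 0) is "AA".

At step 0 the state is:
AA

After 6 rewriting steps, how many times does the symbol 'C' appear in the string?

216

k=0  AA
k=1  CC
k=2  CCBCCB
k=3  CCBCCBBACCCBCCBBAC
k=4  CCBCCBBACCCBCCBBACBACCCCBCCBCCBBACCCBCCBBACBACCCCB
k=5  CCBCCBBACCCBCCBBACBACCCCBCCBCCBBACCCBCCBBACBACCCCBBACCCCBC…BCCBBACBACCCCBCCBCCBBACCCBCCBBACBACCCCBBACCCCBCCBCCBCCBBAC  (len 138)
k=6  CCBCCBBACCCBCCBBACBACCCCBCCBCCBBACCCBCCBBACBACCCCBBACCCCBC…CBBACBACCCCBCCBCCBCCBBACCCBCCBBACCCBCCBBACCCBCCBBACBACCCCB  (len 382)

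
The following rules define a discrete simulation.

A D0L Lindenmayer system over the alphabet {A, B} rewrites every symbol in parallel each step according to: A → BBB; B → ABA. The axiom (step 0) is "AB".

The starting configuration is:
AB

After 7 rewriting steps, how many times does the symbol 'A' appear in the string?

1724

k=0  AB
k=1  BBBABA
k=2  ABAABAABABBBABABBB
k=3  BBBABABBBBBBABABBBBBBABABBBABAABAABABBBABABBBABAABAABA
k=4  ABAABAABABBBABABBBABAABAABAABAABAABABBBABABBBABAABAABAABAA…ABBBABAABAABABBBABABBBABAABAABABBBABABBBBBBABABBBBBBABABBB  (len 162)
k=5  BBBABABBBBBBABABBBBBBABABBBABAABAABABBBABABBBABAABAABABBBA…AABAABAABAABABBBABABBBABAABAABAABAABAABABBBABABBBABAABAABA  (len 486)
k=6  ABAABAABABBBABABBBABAABAABAABAABAABABBBABABBBABAABAABAABAA…ABBBABAABAABABBBABABBBABAABAABABBBABABBBBBBABABBBBBBABABBB  (len 1458)
k=7  BBBABABBBBBBABABBBBBBABABBBABAABAABABBBABABBBABAABAABABBBA…AABAABAABAABABBBABABBBABAABAABAABAABAABABBBABABBBABAABAABA  (len 4374)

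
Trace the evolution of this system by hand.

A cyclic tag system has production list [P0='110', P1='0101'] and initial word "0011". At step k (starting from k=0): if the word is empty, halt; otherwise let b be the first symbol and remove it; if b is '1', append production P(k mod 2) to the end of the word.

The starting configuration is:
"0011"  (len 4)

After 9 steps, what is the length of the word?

step 0: "0011"  (len 4)
step 1: "011"  (len 3)
step 2: "11"  (len 2)
step 3: "1110"  (len 4)
step 4: "1100101"  (len 7)
step 5: "100101110"  (len 9)
step 6: "001011100101"  (len 12)
step 7: "01011100101"  (len 11)
step 8: "1011100101"  (len 10)
step 9: "011100101110"  (len 12)

12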